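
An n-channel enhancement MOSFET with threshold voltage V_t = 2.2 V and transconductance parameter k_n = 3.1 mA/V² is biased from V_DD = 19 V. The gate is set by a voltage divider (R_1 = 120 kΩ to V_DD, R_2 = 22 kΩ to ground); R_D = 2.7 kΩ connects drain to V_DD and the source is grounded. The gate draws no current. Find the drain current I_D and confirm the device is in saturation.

V_G = V_DD·R_2/(R_1+R_2) = 19×22/142 = 2.94 V. With the source grounded, V_GS = V_G = 2.94 V.
Assume saturation: I_D = (k_n/2)(V_GS − V_t)² = (3.1/2)×(2.94 − 2.2)² = 1.55×0.744² = 0.857 mA.
V_DS = V_DD − I_D·R_D = 19 − 0.857×2.7 = 16.7 V.
Saturation requires V_DS ≥ V_GS − V_t = 0.744 V; 16.7 ≥ 0.744 ✓.

I_D ≈ 0.86 mA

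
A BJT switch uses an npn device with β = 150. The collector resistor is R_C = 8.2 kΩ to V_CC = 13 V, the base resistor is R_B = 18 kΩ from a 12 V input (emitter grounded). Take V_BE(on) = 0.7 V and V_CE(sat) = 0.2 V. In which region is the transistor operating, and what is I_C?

Assume active: I_B = (12 − 0.7)/18 = 0.628 mA, giving I_C = β·I_B = 94.2 mA.
But then V_CE = 13 − 94.2×8.2 = -759 V < V_CE(sat) = 0.2 V — impossible in the active region.
So the transistor is saturated. With V_CE = 0.2 V, I_C = (V_CC − 0.2)/R_C = 12.8/8.2 = 1.56 mA.
Check: β·I_B = 94.2 mA > I_C = 1.56 mA, confirming saturation.

saturation; I_C ≈ 1.6 mA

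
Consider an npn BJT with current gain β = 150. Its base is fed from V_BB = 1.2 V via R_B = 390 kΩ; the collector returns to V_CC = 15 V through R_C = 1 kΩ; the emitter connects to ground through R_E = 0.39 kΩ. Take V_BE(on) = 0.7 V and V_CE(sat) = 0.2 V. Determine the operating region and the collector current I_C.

Assume active. Base-emitter loop: I_B = (V_BB − V_BE)/(R_B + (β+1)R_E) = (1.2 − 0.7)/(390 + 151×0.39) = 0.00111 mA.
I_C = β·I_B = 150×0.00111 = 0.167 mA.
V_CE = V_CC − I_C·R_C − I_E·R_E = 15 − 0.167×1 − 0.168×0.39 = 14.8 V > V_CE(sat), so the active-region assumption holds.

active; I_C ≈ 0.17 mA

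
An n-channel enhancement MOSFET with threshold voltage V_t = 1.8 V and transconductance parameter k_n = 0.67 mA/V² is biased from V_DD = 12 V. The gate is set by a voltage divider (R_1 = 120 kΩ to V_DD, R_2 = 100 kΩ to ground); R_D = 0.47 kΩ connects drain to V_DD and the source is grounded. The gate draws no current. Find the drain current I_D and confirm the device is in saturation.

V_G = V_DD·R_2/(R_1+R_2) = 12×100/220 = 5.45 V. With the source grounded, V_GS = V_G = 5.45 V.
Assume saturation: I_D = (k_n/2)(V_GS − V_t)² = (0.67/2)×(5.45 − 1.8)² = 0.335×3.65² = 4.47 mA.
V_DS = V_DD − I_D·R_D = 12 − 4.47×0.47 = 9.9 V.
Saturation requires V_DS ≥ V_GS − V_t = 3.65 V; 9.9 ≥ 3.65 ✓.

I_D ≈ 4.5 mA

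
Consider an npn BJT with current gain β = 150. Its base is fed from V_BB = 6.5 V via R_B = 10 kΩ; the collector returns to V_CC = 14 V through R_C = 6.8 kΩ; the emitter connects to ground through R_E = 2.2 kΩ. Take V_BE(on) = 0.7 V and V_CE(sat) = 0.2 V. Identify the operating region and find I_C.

Assume active: I_B = (6.5 − 0.7)/(10 + 151×2.2) = 0.0169 mA, I_C = β·I_B = 2.54 mA.
Then V_CE = 14 − 2.54×6.8 − 2.56×2.2 = -8.92 V < 0.2 V — the active assumption fails.
Re-solve with V_CE = 0.2 V. KCL at the emitter: V_E/R_E = (V_BB−0.7−V_E)/R_B + (V_CC−0.2−V_E)/R_C, giving V_E = 3.72 V.
I_C = (V_CC − 0.2 − V_E)/R_C = (13.8 − 3.72)/6.8 = 1.48 mA.
Check: I_B = (5.8 − 3.72)/10 = 0.208 mA, and β·I_B = 31.2 mA > I_C, confirming saturation.

saturation; I_C ≈ 1.5 mA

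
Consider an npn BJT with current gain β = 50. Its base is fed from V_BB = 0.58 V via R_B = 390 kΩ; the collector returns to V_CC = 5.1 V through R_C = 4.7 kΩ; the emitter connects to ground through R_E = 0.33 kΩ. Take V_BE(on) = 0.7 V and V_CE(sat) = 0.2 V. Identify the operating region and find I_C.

cutoff; I_C ≈ 0

V_BB = 0.58 V ≤ V_BE(on) = 0.7 V, so the base-emitter junction is not forward biased.
The transistor is in cutoff: I_B = I_C = 0.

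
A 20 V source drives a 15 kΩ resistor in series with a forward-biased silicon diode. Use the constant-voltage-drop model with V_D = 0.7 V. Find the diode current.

KVL around the loop: 20 = V_D + I·R = 0.7 + I × 15 kΩ.
So I = (20 − 0.7) / 15 kΩ = 19.3 / 15 = 1.29 mA.

I ≈ 1.3 mA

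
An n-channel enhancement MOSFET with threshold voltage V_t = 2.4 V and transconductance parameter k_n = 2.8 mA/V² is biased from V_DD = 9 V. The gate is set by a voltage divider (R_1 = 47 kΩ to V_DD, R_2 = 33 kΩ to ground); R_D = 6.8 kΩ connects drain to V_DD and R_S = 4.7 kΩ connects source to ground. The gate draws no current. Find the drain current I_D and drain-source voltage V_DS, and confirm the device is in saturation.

I_D ≈ 0.2 mA, V_DS ≈ 6.7 V

V_G = V_DD·R_2/(R_1+R_2) = 9×33/80 = 3.71 V.
Assume saturation: I_D = (k_n/2)(V_GS − V_t)² with V_GS = V_G − I_D·R_S = 3.71 − 4.7·I_D.
Substituting gives 30.9·I_D² − 18.3·I_D + 2.41 = 0, with roots I_D = 0.199 or 0.392 mA.
The root I_D = 0.392 mA gives V_GS = 1.87 V ≤ V_t, so take I_D = 0.199 mA.
Then V_GS = 2.78 V and V_DS = V_DD − I_D(R_D+R_S) = 9 − 0.199×11.5 = 6.71 V.
Saturation requires V_DS ≥ V_GS − V_t = 0.377 V; 6.71 ≥ 0.377 ✓.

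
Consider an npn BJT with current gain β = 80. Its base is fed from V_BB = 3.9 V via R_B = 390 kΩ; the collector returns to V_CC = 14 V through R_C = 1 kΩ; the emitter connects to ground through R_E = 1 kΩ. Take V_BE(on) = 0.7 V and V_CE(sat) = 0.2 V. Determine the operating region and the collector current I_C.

Assume active. Base-emitter loop: I_B = (V_BB − V_BE)/(R_B + (β+1)R_E) = (3.9 − 0.7)/(390 + 81×1) = 0.00679 mA.
I_C = β·I_B = 80×0.00679 = 0.544 mA.
V_CE = V_CC − I_C·R_C − I_E·R_E = 14 − 0.544×1 − 0.55×1 = 12.9 V > V_CE(sat), so the active-region assumption holds.

active; I_C ≈ 0.54 mA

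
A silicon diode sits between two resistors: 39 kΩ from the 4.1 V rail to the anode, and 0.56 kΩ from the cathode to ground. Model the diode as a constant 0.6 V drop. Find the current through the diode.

The two resistors are in series with the diode, so KVL gives 4.1 = I·39 + 0.6 + I·0.56.
I = (4.1 − 0.6) / (39 + 0.56) kΩ = 3.5 / 39.6 = 0.0885 mA.

I ≈ 0.088 mA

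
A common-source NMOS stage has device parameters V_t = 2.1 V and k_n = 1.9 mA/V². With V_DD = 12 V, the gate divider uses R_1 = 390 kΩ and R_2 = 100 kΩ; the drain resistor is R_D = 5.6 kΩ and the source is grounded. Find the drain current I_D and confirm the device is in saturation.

V_G = V_DD·R_2/(R_1+R_2) = 12×100/490 = 2.45 V. With the source grounded, V_GS = V_G = 2.45 V.
Assume saturation: I_D = (k_n/2)(V_GS − V_t)² = (1.9/2)×(2.45 − 2.1)² = 0.95×0.349² = 0.116 mA.
V_DS = V_DD − I_D·R_D = 12 − 0.116×5.6 = 11.4 V.
Saturation requires V_DS ≥ V_GS − V_t = 0.349 V; 11.4 ≥ 0.349 ✓.

I_D ≈ 0.12 mA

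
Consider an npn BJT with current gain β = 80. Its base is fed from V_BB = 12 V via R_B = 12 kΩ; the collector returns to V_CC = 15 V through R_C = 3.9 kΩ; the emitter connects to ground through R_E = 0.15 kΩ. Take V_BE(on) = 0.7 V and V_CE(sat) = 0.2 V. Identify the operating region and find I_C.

saturation; I_C ≈ 3.6 mA

Assume active: I_B = (12 − 0.7)/(12 + 81×0.15) = 0.468 mA, I_C = β·I_B = 37.4 mA.
Then V_CE = 15 − 37.4×3.9 − 37.9×0.15 = -137 V < 0.2 V — the active assumption fails.
Re-solve with V_CE = 0.2 V. KCL at the emitter: V_E/R_E = (V_BB−0.7−V_E)/R_B + (V_CC−0.2−V_E)/R_C, giving V_E = 0.676 V.
I_C = (V_CC − 0.2 − V_E)/R_C = (14.8 − 0.676)/3.9 = 3.62 mA.
Check: I_B = (11.3 − 0.676)/12 = 0.885 mA, and β·I_B = 70.8 mA > I_C, confirming saturation.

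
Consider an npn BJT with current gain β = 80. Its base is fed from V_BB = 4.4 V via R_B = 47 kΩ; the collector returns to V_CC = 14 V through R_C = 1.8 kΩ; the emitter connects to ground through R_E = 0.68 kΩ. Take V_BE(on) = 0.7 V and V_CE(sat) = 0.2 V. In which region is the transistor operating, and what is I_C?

active; I_C ≈ 2.9 mA

Assume active. Base-emitter loop: I_B = (V_BB − V_BE)/(R_B + (β+1)R_E) = (4.4 − 0.7)/(47 + 81×0.68) = 0.0362 mA.
I_C = β·I_B = 80×0.0362 = 2.9 mA.
V_CE = V_CC − I_C·R_C − I_E·R_E = 14 − 2.9×1.8 − 2.94×0.68 = 6.78 V > V_CE(sat), so the active-region assumption holds.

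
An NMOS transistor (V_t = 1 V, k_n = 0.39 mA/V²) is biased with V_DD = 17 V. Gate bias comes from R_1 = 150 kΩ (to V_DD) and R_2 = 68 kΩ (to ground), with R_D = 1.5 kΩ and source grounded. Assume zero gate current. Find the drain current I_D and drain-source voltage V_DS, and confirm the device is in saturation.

I_D ≈ 3.6 mA, V_DS ≈ 12 V

V_G = V_DD·R_2/(R_1+R_2) = 17×68/218 = 5.3 V. With the source grounded, V_GS = V_G = 5.3 V.
Assume saturation: I_D = (k_n/2)(V_GS − V_t)² = (0.39/2)×(5.3 − 1)² = 0.195×4.3² = 3.61 mA.
V_DS = V_DD − I_D·R_D = 17 − 3.61×1.5 = 11.6 V.
Saturation requires V_DS ≥ V_GS − V_t = 4.3 V; 11.6 ≥ 4.3 ✓.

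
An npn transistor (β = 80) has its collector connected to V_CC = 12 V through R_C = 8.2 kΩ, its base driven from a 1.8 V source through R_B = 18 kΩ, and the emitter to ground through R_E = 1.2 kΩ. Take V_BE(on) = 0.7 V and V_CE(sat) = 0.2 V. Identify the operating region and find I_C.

active; I_C ≈ 0.76 mA

Assume active. Base-emitter loop: I_B = (V_BB − V_BE)/(R_B + (β+1)R_E) = (1.8 − 0.7)/(18 + 81×1.2) = 0.00955 mA.
I_C = β·I_B = 80×0.00955 = 0.764 mA.
V_CE = V_CC − I_C·R_C − I_E·R_E = 12 − 0.764×8.2 − 0.773×1.2 = 4.81 V > V_CE(sat), so the active-region assumption holds.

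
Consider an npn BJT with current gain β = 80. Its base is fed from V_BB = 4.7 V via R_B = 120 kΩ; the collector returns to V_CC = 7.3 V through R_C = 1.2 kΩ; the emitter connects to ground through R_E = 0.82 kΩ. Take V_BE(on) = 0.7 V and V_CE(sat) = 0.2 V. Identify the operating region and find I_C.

Assume active. Base-emitter loop: I_B = (V_BB − V_BE)/(R_B + (β+1)R_E) = (4.7 − 0.7)/(120 + 81×0.82) = 0.0215 mA.
I_C = β·I_B = 80×0.0215 = 1.72 mA.
V_CE = V_CC − I_C·R_C − I_E·R_E = 7.3 − 1.72×1.2 − 1.74×0.82 = 3.81 V > V_CE(sat), so the active-region assumption holds.

active; I_C ≈ 1.7 mA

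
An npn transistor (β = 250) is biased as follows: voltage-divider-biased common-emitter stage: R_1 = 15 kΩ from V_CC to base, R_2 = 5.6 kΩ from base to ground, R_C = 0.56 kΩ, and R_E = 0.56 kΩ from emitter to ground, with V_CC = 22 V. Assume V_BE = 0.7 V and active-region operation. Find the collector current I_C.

I_C ≈ 9.1 mA

Thevenize the base divider: V_Th = V_CC·R_2/(R_1+R_2) = 22×5.6/20.6 = 5.98 V, R_Th = R_1‖R_2 = 4.08 kΩ.
Base-emitter loop: V_Th = I_B·R_Th + V_BE + (β+1)I_B·R_E, so I_B = (5.98 − 0.7) / (4.08 + 251×0.56) = 0.0365 mA.
I_C = β·I_B = 250×0.0365 = 9.13 mA, and I_E = (β+1)I_B = 9.16 mA.
V_CE = V_CC − I_C·R_C − I_E·R_E = 22 − 9.13×0.56 − 9.16×0.56 = 11.8 V.
V_CE = 11.8 V > 0.2 V confirms active-region operation.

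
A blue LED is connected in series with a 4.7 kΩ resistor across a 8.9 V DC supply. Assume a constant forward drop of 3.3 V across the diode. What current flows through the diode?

I ≈ 1.2 mA

KVL around the loop: 8.9 = V_D + I·R = 3.3 + I × 4.7 kΩ.
So I = (8.9 − 3.3) / 4.7 kΩ = 5.6 / 4.7 = 1.19 mA.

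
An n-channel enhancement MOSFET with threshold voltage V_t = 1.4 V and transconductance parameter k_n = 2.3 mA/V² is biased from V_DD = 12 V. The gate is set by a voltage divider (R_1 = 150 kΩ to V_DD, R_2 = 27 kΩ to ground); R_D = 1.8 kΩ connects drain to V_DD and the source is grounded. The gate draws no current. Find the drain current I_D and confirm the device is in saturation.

I_D ≈ 0.21 mA

V_G = V_DD·R_2/(R_1+R_2) = 12×27/177 = 1.83 V. With the source grounded, V_GS = V_G = 1.83 V.
Assume saturation: I_D = (k_n/2)(V_GS − V_t)² = (2.3/2)×(1.83 − 1.4)² = 1.15×0.431² = 0.213 mA.
V_DS = V_DD − I_D·R_D = 12 − 0.213×1.8 = 11.6 V.
Saturation requires V_DS ≥ V_GS − V_t = 0.431 V; 11.6 ≥ 0.431 ✓.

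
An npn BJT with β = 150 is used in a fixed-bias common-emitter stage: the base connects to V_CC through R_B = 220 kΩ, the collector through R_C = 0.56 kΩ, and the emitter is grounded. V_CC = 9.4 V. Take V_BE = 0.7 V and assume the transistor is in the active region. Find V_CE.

V_CE ≈ 6.1 V

Base loop: V_CC = I_B·R_B + V_BE, so I_B = (9.4 − 0.7)/220 kΩ = 0.0395 mA.
In the active region I_C = β·I_B = 150 × 0.0395 = 5.93 mA.
Collector loop: V_CE = V_CC − I_C·R_C = 9.4 − 5.93×0.56 = 6.08 V.
Since V_CE = 6.08 V > V_CE(sat) ≈ 0.2 V, the transistor is in the active region as assumed.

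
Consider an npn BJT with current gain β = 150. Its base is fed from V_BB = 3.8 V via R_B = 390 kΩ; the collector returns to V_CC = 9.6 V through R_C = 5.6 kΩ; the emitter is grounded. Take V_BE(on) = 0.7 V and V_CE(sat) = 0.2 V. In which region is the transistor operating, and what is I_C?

Assume active. Base-emitter loop: I_B = (V_BB − V_BE)/R_B = (3.8 − 0.7)/390 = 0.00795 mA.
I_C = β·I_B = 150×0.00795 = 1.19 mA.
V_CE = V_CC − I_C·R_C = 9.6 − 1.19×5.6 = 2.92 V > V_CE(sat), so the active-region assumption holds.

active; I_C ≈ 1.2 mA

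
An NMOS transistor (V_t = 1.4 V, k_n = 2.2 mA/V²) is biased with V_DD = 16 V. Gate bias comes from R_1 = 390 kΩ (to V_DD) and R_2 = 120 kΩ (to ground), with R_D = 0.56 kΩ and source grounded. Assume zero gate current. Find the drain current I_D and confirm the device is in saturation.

V_G = V_DD·R_2/(R_1+R_2) = 16×120/510 = 3.76 V. With the source grounded, V_GS = V_G = 3.76 V.
Assume saturation: I_D = (k_n/2)(V_GS − V_t)² = (2.2/2)×(3.76 − 1.4)² = 1.1×2.36² = 6.15 mA.
V_DS = V_DD − I_D·R_D = 16 − 6.15×0.56 = 12.6 V.
Saturation requires V_DS ≥ V_GS − V_t = 2.36 V; 12.6 ≥ 2.36 ✓.

I_D ≈ 6.2 mA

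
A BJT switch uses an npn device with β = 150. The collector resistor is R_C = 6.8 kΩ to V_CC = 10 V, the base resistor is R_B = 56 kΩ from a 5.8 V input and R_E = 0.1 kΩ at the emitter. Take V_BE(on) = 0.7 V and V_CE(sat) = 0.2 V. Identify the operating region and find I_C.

saturation; I_C ≈ 1.4 mA

Assume active: I_B = (5.8 − 0.7)/(56 + 151×0.1) = 0.0717 mA, I_C = β·I_B = 10.8 mA.
Then V_CE = 10 − 10.8×6.8 − 10.8×0.1 = -64.2 V < 0.2 V — the active assumption fails.
Re-solve with V_CE = 0.2 V. KCL at the emitter: V_E/R_E = (V_BB−0.7−V_E)/R_B + (V_CC−0.2−V_E)/R_C, giving V_E = 0.151 V.
I_C = (V_CC − 0.2 − V_E)/R_C = (9.8 − 0.151)/6.8 = 1.42 mA.
Check: I_B = (5.1 − 0.151)/56 = 0.0884 mA, and β·I_B = 13.3 mA > I_C, confirming saturation.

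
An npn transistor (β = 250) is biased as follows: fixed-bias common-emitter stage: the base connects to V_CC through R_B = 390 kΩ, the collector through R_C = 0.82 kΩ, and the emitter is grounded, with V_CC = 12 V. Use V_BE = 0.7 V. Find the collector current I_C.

Base loop: V_CC = I_B·R_B + V_BE, so I_B = (12 − 0.7)/390 kΩ = 0.029 mA.
In the active region I_C = β·I_B = 250 × 0.029 = 7.24 mA.
Collector loop: V_CE = V_CC − I_C·R_C = 12 − 7.24×0.82 = 6.06 V.
Since V_CE = 6.06 V > V_CE(sat) ≈ 0.2 V, the transistor is in the active region as assumed.

I_C ≈ 7.2 mA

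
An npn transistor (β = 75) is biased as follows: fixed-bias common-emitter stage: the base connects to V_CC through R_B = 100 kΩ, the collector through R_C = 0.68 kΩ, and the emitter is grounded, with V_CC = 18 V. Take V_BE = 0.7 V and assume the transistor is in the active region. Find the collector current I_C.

I_C ≈ 13 mA

Base loop: V_CC = I_B·R_B + V_BE, so I_B = (18 − 0.7)/100 kΩ = 0.173 mA.
In the active region I_C = β·I_B = 75 × 0.173 = 13 mA.
Collector loop: V_CE = V_CC − I_C·R_C = 18 − 13×0.68 = 9.18 V.
Since V_CE = 9.18 V > V_CE(sat) ≈ 0.2 V, the transistor is in the active region as assumed.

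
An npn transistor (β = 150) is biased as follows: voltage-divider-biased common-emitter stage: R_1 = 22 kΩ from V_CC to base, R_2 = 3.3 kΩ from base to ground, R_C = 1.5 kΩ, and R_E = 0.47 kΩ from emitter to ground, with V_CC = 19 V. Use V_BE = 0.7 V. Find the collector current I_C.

I_C ≈ 3.6 mA

Thevenize the base divider: V_Th = V_CC·R_2/(R_1+R_2) = 19×3.3/25.3 = 2.48 V, R_Th = R_1‖R_2 = 2.87 kΩ.
Base-emitter loop: V_Th = I_B·R_Th + V_BE + (β+1)I_B·R_E, so I_B = (2.48 − 0.7) / (2.87 + 151×0.47) = 0.0241 mA.
I_C = β·I_B = 150×0.0241 = 3.61 mA, and I_E = (β+1)I_B = 3.64 mA.
V_CE = V_CC − I_C·R_C − I_E·R_E = 19 − 3.61×1.5 − 3.64×0.47 = 11.9 V.
V_CE = 11.9 V > 0.2 V confirms active-region operation.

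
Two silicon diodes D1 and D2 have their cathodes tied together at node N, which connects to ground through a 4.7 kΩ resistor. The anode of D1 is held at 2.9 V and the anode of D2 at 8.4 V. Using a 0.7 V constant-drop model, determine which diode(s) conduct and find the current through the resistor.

Only D2 conducts; I_R ≈ 1.6 mA

Assume both conduct. Then node N would need to be at both 2.9−0.7 = 2.2 V and 8.4−0.7 = 7.7 V, which is impossible.
Assume only D2 conducts: V_N = 8.4 − 0.7 = 7.7 V, so I_R = 7.7/4.7 = 1.64 mA.
Check D1: its anode-to-cathode voltage is 2.9 − 7.7 = -4.8 V < 0.7 V, so it is off. The assumption is consistent.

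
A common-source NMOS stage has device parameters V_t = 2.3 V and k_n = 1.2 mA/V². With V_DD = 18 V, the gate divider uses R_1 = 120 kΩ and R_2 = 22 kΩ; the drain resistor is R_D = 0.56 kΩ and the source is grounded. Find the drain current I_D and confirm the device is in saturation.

I_D ≈ 0.14 mA

V_G = V_DD·R_2/(R_1+R_2) = 18×22/142 = 2.79 V. With the source grounded, V_GS = V_G = 2.79 V.
Assume saturation: I_D = (k_n/2)(V_GS − V_t)² = (1.2/2)×(2.79 − 2.3)² = 0.6×0.489² = 0.143 mA.
V_DS = V_DD − I_D·R_D = 18 − 0.143×0.56 = 17.9 V.
Saturation requires V_DS ≥ V_GS − V_t = 0.489 V; 17.9 ≥ 0.489 ✓.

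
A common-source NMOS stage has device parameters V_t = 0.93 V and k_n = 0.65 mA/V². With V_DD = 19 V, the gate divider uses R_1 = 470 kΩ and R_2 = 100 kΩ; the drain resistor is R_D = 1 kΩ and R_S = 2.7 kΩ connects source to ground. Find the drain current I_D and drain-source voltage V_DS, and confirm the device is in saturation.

V_G = V_DD·R_2/(R_1+R_2) = 19×100/570 = 3.33 V.
Assume saturation: I_D = (k_n/2)(V_GS − V_t)² with V_GS = V_G − I_D·R_S = 3.33 − 2.7·I_D.
Substituting gives 2.37·I_D² − 5.22·I_D + 1.88 = 0, with roots I_D = 0.453 or 1.75 mA.
The root I_D = 1.75 mA gives V_GS = -1.39 V ≤ V_t, so take I_D = 0.453 mA.
Then V_GS = 2.11 V and V_DS = V_DD − I_D(R_D+R_S) = 19 − 0.453×3.7 = 17.3 V.
Saturation requires V_DS ≥ V_GS − V_t = 1.18 V; 17.3 ≥ 1.18 ✓.

I_D ≈ 0.45 mA, V_DS ≈ 17 V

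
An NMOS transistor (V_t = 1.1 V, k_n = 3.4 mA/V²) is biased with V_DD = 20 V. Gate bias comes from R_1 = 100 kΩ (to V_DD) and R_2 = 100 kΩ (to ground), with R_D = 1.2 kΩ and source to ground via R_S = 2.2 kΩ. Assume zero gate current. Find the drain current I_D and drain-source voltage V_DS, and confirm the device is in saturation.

I_D ≈ 3.4 mA, V_DS ≈ 8.4 V

V_G = V_DD·R_2/(R_1+R_2) = 20×100/200 = 10 V.
Assume saturation: I_D = (k_n/2)(V_GS − V_t)² with V_GS = V_G − I_D·R_S = 10 − 2.2·I_D.
Substituting gives 8.23·I_D² − 67.6·I_D + 135 = 0, with roots I_D = 3.4 or 4.81 mA.
The root I_D = 4.81 mA gives V_GS = -0.582 V ≤ V_t, so take I_D = 3.4 mA.
Then V_GS = 2.51 V and V_DS = V_DD − I_D(R_D+R_S) = 20 − 3.4×3.4 = 8.43 V.
Saturation requires V_DS ≥ V_GS − V_t = 1.41 V; 8.43 ≥ 1.41 ✓.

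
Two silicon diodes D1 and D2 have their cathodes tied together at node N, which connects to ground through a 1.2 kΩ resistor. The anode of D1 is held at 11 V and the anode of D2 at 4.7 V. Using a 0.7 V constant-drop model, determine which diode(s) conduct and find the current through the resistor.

Assume both conduct. Then node N would need to be at both 11−0.7 = 10.3 V and 4.7−0.7 = 4 V, which is impossible.
Assume only D1 conducts: V_N = 11 − 0.7 = 10.3 V, so I_R = 10.3/1.2 = 8.58 mA.
Check D2: its anode-to-cathode voltage is 4.7 − 10.3 = -5.6 V < 0.7 V, so it is off. The assumption is consistent.

Only D1 conducts; I_R ≈ 8.6 mA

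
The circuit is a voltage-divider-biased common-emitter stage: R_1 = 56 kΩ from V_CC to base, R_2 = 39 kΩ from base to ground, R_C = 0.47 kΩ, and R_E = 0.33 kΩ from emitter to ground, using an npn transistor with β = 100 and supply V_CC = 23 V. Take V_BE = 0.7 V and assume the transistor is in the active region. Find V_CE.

Thevenize the base divider: V_Th = V_CC·R_2/(R_1+R_2) = 23×39/95 = 9.44 V, R_Th = R_1‖R_2 = 23 kΩ.
Base-emitter loop: V_Th = I_B·R_Th + V_BE + (β+1)I_B·R_E, so I_B = (9.44 − 0.7) / (23 + 101×0.33) = 0.155 mA.
I_C = β·I_B = 100×0.155 = 15.5 mA, and I_E = (β+1)I_B = 15.7 mA.
V_CE = V_CC − I_C·R_C − I_E·R_E = 23 − 15.5×0.47 − 15.7×0.33 = 10.5 V.
V_CE = 10.5 V > 0.2 V confirms active-region operation.

V_CE ≈ 11 V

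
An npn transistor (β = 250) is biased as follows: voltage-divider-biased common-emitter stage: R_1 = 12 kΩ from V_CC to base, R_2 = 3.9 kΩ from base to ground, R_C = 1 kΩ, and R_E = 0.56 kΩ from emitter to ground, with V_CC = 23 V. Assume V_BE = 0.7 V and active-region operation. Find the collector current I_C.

I_C ≈ 8.6 mA

Thevenize the base divider: V_Th = V_CC·R_2/(R_1+R_2) = 23×3.9/15.9 = 5.64 V, R_Th = R_1‖R_2 = 2.94 kΩ.
Base-emitter loop: V_Th = I_B·R_Th + V_BE + (β+1)I_B·R_E, so I_B = (5.64 − 0.7) / (2.94 + 251×0.56) = 0.0344 mA.
I_C = β·I_B = 250×0.0344 = 8.61 mA, and I_E = (β+1)I_B = 8.64 mA.
V_CE = V_CC − I_C·R_C − I_E·R_E = 23 − 8.61×1 − 8.64×0.56 = 9.55 V.
V_CE = 9.55 V > 0.2 V confirms active-region operation.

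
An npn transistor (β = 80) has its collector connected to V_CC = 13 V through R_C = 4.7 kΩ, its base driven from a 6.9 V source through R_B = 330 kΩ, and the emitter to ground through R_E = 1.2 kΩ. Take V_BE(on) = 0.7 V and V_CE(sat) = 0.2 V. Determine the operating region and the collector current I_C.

Assume active. Base-emitter loop: I_B = (V_BB − V_BE)/(R_B + (β+1)R_E) = (6.9 − 0.7)/(330 + 81×1.2) = 0.0145 mA.
I_C = β·I_B = 80×0.0145 = 1.16 mA.
V_CE = V_CC − I_C·R_C − I_E·R_E = 13 − 1.16×4.7 − 1.18×1.2 = 6.13 V > V_CE(sat), so the active-region assumption holds.

active; I_C ≈ 1.2 mA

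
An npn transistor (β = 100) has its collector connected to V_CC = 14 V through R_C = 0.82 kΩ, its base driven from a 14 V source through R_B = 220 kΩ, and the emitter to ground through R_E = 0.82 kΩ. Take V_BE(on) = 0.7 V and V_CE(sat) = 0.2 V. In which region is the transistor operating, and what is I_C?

Assume active. Base-emitter loop: I_B = (V_BB − V_BE)/(R_B + (β+1)R_E) = (14 − 0.7)/(220 + 101×0.82) = 0.0439 mA.
I_C = β·I_B = 100×0.0439 = 4.39 mA.
V_CE = V_CC − I_C·R_C − I_E·R_E = 14 − 4.39×0.82 − 4.44×0.82 = 6.76 V > V_CE(sat), so the active-region assumption holds.

active; I_C ≈ 4.4 mA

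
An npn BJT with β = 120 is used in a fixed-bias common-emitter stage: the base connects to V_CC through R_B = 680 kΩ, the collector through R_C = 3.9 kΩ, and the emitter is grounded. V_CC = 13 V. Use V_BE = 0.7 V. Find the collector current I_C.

I_C ≈ 2.2 mA

Base loop: V_CC = I_B·R_B + V_BE, so I_B = (13 − 0.7)/680 kΩ = 0.0181 mA.
In the active region I_C = β·I_B = 120 × 0.0181 = 2.17 mA.
Collector loop: V_CE = V_CC − I_C·R_C = 13 − 2.17×3.9 = 4.53 V.
Since V_CE = 4.53 V > V_CE(sat) ≈ 0.2 V, the transistor is in the active region as assumed.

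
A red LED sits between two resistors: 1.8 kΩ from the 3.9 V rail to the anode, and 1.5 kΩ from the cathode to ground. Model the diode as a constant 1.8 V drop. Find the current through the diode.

The two resistors are in series with the diode, so KVL gives 3.9 = I·1.8 + 1.8 + I·1.5.
I = (3.9 − 1.8) / (1.8 + 1.5) kΩ = 2.1 / 3.3 = 0.636 mA.

I ≈ 0.64 mA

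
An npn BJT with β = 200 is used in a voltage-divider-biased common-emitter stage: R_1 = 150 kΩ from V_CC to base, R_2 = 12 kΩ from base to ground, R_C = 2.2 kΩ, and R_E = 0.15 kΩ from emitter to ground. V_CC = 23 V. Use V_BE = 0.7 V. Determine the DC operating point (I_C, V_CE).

I_C ≈ 4.9 mA, V_CE ≈ 12 V

Thevenize the base divider: V_Th = V_CC·R_2/(R_1+R_2) = 23×12/162 = 1.7 V, R_Th = R_1‖R_2 = 11.1 kΩ.
Base-emitter loop: V_Th = I_B·R_Th + V_BE + (β+1)I_B·R_E, so I_B = (1.7 − 0.7) / (11.1 + 201×0.15) = 0.0243 mA.
I_C = β·I_B = 200×0.0243 = 4.87 mA, and I_E = (β+1)I_B = 4.89 mA.
V_CE = V_CC − I_C·R_C − I_E·R_E = 23 − 4.87×2.2 − 4.89×0.15 = 11.6 V.
V_CE = 11.6 V > 0.2 V confirms active-region operation.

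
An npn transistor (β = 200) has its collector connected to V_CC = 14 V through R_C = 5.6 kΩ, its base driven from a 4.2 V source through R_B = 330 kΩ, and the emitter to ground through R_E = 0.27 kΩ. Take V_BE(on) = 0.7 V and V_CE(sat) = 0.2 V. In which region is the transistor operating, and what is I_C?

active; I_C ≈ 1.8 mA

Assume active. Base-emitter loop: I_B = (V_BB − V_BE)/(R_B + (β+1)R_E) = (4.2 − 0.7)/(330 + 201×0.27) = 0.00911 mA.
I_C = β·I_B = 200×0.00911 = 1.82 mA.
V_CE = V_CC − I_C·R_C − I_E·R_E = 14 − 1.82×5.6 − 1.83×0.27 = 3.3 V > V_CE(sat), so the active-region assumption holds.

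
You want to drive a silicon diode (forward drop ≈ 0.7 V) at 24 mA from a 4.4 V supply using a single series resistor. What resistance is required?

R ≈ 0.15 kΩ

The resistor drops V_S − V_D = 4.4 − 0.7 = 3.7 V at 24 mA.
R = 3.7 V / 24 mA = 0.154 kΩ.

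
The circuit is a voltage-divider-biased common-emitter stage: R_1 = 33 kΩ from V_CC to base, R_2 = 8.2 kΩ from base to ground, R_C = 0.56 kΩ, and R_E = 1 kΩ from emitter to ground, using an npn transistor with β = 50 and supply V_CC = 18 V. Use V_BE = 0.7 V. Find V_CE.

V_CE ≈ 14 V

Thevenize the base divider: V_Th = V_CC·R_2/(R_1+R_2) = 18×8.2/41.2 = 3.58 V, R_Th = R_1‖R_2 = 6.57 kΩ.
Base-emitter loop: V_Th = I_B·R_Th + V_BE + (β+1)I_B·R_E, so I_B = (3.58 − 0.7) / (6.57 + 51×1) = 0.0501 mA.
I_C = β·I_B = 50×0.0501 = 2.5 mA, and I_E = (β+1)I_B = 2.55 mA.
V_CE = V_CC − I_C·R_C − I_E·R_E = 18 − 2.5×0.56 − 2.55×1 = 14 V.
V_CE = 14 V > 0.2 V confirms active-region operation.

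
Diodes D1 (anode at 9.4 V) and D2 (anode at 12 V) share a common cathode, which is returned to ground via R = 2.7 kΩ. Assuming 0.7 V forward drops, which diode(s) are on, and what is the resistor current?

Only D2 conducts; I_R ≈ 4.2 mA

Assume both conduct. Then node N would need to be at both 9.4−0.7 = 8.7 V and 12−0.7 = 11.3 V, which is impossible.
Assume only D2 conducts: V_N = 12 − 0.7 = 11.3 V, so I_R = 11.3/2.7 = 4.19 mA.
Check D1: its anode-to-cathode voltage is 9.4 − 11.3 = -1.9 V < 0.7 V, so it is off. The assumption is consistent.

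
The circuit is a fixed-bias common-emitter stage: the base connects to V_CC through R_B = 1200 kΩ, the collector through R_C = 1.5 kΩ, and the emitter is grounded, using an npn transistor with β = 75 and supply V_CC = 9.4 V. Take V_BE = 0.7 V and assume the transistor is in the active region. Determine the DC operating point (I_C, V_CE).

I_C ≈ 0.54 mA, V_CE ≈ 8.6 V

Base loop: V_CC = I_B·R_B + V_BE, so I_B = (9.4 − 0.7)/1200 kΩ = 0.00725 mA.
In the active region I_C = β·I_B = 75 × 0.00725 = 0.544 mA.
Collector loop: V_CE = V_CC − I_C·R_C = 9.4 − 0.544×1.5 = 8.58 V.
Since V_CE = 8.58 V > V_CE(sat) ≈ 0.2 V, the transistor is in the active region as assumed.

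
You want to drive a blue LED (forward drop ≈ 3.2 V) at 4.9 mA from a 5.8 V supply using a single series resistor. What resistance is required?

The resistor drops V_S − V_D = 5.8 − 3.2 = 2.6 V at 4.9 mA.
R = 2.6 V / 4.9 mA = 0.531 kΩ.

R ≈ 0.53 kΩ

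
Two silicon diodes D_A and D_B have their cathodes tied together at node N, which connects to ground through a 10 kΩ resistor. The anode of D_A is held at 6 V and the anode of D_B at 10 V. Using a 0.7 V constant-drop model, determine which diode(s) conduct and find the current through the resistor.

Only D_B conducts; I_R ≈ 0.93 mA

Assume both conduct. Then node N would need to be at both 6−0.7 = 5.3 V and 10−0.7 = 9.3 V, which is impossible.
Assume only D_B conducts: V_N = 10 − 0.7 = 9.3 V, so I_R = 9.3/10 = 0.93 mA.
Check D_A: its anode-to-cathode voltage is 6 − 9.3 = -3.3 V < 0.7 V, so it is off. The assumption is consistent.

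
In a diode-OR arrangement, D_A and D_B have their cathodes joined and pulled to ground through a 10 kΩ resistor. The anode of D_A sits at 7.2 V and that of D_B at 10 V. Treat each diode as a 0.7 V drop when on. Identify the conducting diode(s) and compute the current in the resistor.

Only D_B conducts; I_R ≈ 0.93 mA

Assume both conduct. Then node N would need to be at both 7.2−0.7 = 6.5 V and 10−0.7 = 9.3 V, which is impossible.
Assume only D_B conducts: V_N = 10 − 0.7 = 9.3 V, so I_R = 9.3/10 = 0.93 mA.
Check D_A: its anode-to-cathode voltage is 7.2 − 9.3 = -2.1 V < 0.7 V, so it is off. The assumption is consistent.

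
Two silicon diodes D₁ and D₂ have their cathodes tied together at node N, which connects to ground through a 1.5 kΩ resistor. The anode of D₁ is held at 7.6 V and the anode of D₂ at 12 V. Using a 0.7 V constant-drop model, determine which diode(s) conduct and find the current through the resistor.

Only D₂ conducts; I_R ≈ 7.5 mA

Assume both conduct. Then node N would need to be at both 7.6−0.7 = 6.9 V and 12−0.7 = 11.3 V, which is impossible.
Assume only D₂ conducts: V_N = 12 − 0.7 = 11.3 V, so I_R = 11.3/1.5 = 7.53 mA.
Check D₁: its anode-to-cathode voltage is 7.6 − 11.3 = -3.7 V < 0.7 V, so it is off. The assumption is consistent.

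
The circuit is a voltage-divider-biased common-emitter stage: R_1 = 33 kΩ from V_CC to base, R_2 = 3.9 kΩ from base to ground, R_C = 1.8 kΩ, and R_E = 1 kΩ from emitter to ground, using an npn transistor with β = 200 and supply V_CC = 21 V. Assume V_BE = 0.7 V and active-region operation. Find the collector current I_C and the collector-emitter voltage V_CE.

Thevenize the base divider: V_Th = V_CC·R_2/(R_1+R_2) = 21×3.9/36.9 = 2.22 V, R_Th = R_1‖R_2 = 3.49 kΩ.
Base-emitter loop: V_Th = I_B·R_Th + V_BE + (β+1)I_B·R_E, so I_B = (2.22 − 0.7) / (3.49 + 201×1) = 0.00743 mA.
I_C = β·I_B = 200×0.00743 = 1.49 mA, and I_E = (β+1)I_B = 1.49 mA.
V_CE = V_CC − I_C·R_C − I_E·R_E = 21 − 1.49×1.8 − 1.49×1 = 16.8 V.
V_CE = 16.8 V > 0.2 V confirms active-region operation.

I_C ≈ 1.5 mA, V_CE ≈ 17 V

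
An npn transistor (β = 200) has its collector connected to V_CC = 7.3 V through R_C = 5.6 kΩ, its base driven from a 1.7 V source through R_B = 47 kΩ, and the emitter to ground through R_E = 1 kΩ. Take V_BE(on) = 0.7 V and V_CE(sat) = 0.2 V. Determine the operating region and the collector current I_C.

Assume active. Base-emitter loop: I_B = (V_BB − V_BE)/(R_B + (β+1)R_E) = (1.7 − 0.7)/(47 + 201×1) = 0.00403 mA.
I_C = β·I_B = 200×0.00403 = 0.806 mA.
V_CE = V_CC − I_C·R_C − I_E·R_E = 7.3 − 0.806×5.6 − 0.81×1 = 1.97 V > V_CE(sat), so the active-region assumption holds.

active; I_C ≈ 0.81 mA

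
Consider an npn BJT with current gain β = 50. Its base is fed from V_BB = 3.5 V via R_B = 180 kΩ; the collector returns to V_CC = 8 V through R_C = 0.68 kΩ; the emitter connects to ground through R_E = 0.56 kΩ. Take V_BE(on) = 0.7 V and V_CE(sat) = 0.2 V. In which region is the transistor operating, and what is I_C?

active; I_C ≈ 0.67 mA

Assume active. Base-emitter loop: I_B = (V_BB − V_BE)/(R_B + (β+1)R_E) = (3.5 − 0.7)/(180 + 51×0.56) = 0.0134 mA.
I_C = β·I_B = 50×0.0134 = 0.671 mA.
V_CE = V_CC − I_C·R_C − I_E·R_E = 8 − 0.671×0.68 − 0.685×0.56 = 7.16 V > V_CE(sat), so the active-region assumption holds.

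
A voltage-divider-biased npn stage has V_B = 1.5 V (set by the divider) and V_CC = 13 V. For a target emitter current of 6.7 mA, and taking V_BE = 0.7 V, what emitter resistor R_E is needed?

R_E ≈ 0.12 kΩ

V_E = V_B − V_BE = 1.5 − 0.7 = 0.8 V.
R_E = V_E / I_E = 0.8 / 6.7 = 0.119 kΩ.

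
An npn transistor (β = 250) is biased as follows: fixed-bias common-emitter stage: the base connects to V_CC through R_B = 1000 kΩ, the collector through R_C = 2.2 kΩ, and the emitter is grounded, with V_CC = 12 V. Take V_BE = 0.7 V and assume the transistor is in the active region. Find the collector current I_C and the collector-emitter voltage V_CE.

Base loop: V_CC = I_B·R_B + V_BE, so I_B = (12 − 0.7)/1000 kΩ = 0.0113 mA.
In the active region I_C = β·I_B = 250 × 0.0113 = 2.83 mA.
Collector loop: V_CE = V_CC − I_C·R_C = 12 − 2.83×2.2 = 5.78 V.
Since V_CE = 5.78 V > V_CE(sat) ≈ 0.2 V, the transistor is in the active region as assumed.

I_C ≈ 2.8 mA, V_CE ≈ 5.8 V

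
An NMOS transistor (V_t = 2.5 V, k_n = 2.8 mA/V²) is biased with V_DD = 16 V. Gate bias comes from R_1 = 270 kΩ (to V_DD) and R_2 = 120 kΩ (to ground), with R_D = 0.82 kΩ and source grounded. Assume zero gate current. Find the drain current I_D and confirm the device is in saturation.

V_G = V_DD·R_2/(R_1+R_2) = 16×120/390 = 4.92 V. With the source grounded, V_GS = V_G = 4.92 V.
Assume saturation: I_D = (k_n/2)(V_GS − V_t)² = (2.8/2)×(4.92 − 2.5)² = 1.4×2.42² = 8.22 mA.
V_DS = V_DD − I_D·R_D = 16 − 8.22×0.82 = 9.26 V.
Saturation requires V_DS ≥ V_GS − V_t = 2.42 V; 9.26 ≥ 2.42 ✓.

I_D ≈ 8.2 mA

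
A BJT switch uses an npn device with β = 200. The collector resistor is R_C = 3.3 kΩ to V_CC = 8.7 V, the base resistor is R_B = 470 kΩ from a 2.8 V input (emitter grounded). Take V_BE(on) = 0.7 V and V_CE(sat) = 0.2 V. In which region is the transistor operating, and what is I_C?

Assume active. Base-emitter loop: I_B = (V_BB − V_BE)/R_B = (2.8 − 0.7)/470 = 0.00447 mA.
I_C = β·I_B = 200×0.00447 = 0.894 mA.
V_CE = V_CC − I_C·R_C = 8.7 − 0.894×3.3 = 5.75 V > V_CE(sat), so the active-region assumption holds.

active; I_C ≈ 0.89 mA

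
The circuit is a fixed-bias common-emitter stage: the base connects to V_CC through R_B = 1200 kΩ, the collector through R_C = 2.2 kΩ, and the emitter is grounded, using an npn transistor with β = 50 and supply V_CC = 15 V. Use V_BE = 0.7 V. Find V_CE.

Base loop: V_CC = I_B·R_B + V_BE, so I_B = (15 − 0.7)/1200 kΩ = 0.0119 mA.
In the active region I_C = β·I_B = 50 × 0.0119 = 0.596 mA.
Collector loop: V_CE = V_CC − I_C·R_C = 15 − 0.596×2.2 = 13.7 V.
Since V_CE = 13.7 V > V_CE(sat) ≈ 0.2 V, the transistor is in the active region as assumed.

V_CE ≈ 14 V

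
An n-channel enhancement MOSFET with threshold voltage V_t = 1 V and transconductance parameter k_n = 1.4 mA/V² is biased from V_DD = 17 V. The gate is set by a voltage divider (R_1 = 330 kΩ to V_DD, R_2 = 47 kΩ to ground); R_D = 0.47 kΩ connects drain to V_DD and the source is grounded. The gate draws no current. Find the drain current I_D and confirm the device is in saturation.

I_D ≈ 0.88 mA

V_G = V_DD·R_2/(R_1+R_2) = 17×47/377 = 2.12 V. With the source grounded, V_GS = V_G = 2.12 V.
Assume saturation: I_D = (k_n/2)(V_GS − V_t)² = (1.4/2)×(2.12 − 1)² = 0.7×1.12² = 0.877 mA.
V_DS = V_DD − I_D·R_D = 17 − 0.877×0.47 = 16.6 V.
Saturation requires V_DS ≥ V_GS − V_t = 1.12 V; 16.6 ≥ 1.12 ✓.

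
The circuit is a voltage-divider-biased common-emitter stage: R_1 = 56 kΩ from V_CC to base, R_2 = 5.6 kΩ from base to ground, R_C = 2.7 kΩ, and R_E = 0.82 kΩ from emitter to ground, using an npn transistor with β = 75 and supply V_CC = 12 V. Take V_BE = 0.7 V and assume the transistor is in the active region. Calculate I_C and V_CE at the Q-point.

I_C ≈ 0.43 mA, V_CE ≈ 10 V

Thevenize the base divider: V_Th = V_CC·R_2/(R_1+R_2) = 12×5.6/61.6 = 1.09 V, R_Th = R_1‖R_2 = 5.09 kΩ.
Base-emitter loop: V_Th = I_B·R_Th + V_BE + (β+1)I_B·R_E, so I_B = (1.09 − 0.7) / (5.09 + 76×0.82) = 0.0058 mA.
I_C = β·I_B = 75×0.0058 = 0.435 mA, and I_E = (β+1)I_B = 0.441 mA.
V_CE = V_CC − I_C·R_C − I_E·R_E = 12 − 0.435×2.7 − 0.441×0.82 = 10.5 V.
V_CE = 10.5 V > 0.2 V confirms active-region operation.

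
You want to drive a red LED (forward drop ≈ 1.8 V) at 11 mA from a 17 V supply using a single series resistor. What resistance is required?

R ≈ 1.4 kΩ

The resistor drops V_S − V_D = 17 − 1.8 = 15.2 V at 11 mA.
R = 15.2 V / 11 mA = 1.38 kΩ.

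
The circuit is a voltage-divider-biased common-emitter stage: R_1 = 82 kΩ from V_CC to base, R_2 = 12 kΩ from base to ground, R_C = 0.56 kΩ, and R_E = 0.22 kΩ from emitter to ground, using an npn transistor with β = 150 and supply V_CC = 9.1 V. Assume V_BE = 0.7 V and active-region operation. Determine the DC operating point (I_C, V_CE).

Thevenize the base divider: V_Th = V_CC·R_2/(R_1+R_2) = 9.1×12/94 = 1.16 V, R_Th = R_1‖R_2 = 10.5 kΩ.
Base-emitter loop: V_Th = I_B·R_Th + V_BE + (β+1)I_B·R_E, so I_B = (1.16 − 0.7) / (10.5 + 151×0.22) = 0.0106 mA.
I_C = β·I_B = 150×0.0106 = 1.59 mA, and I_E = (β+1)I_B = 1.6 mA.
V_CE = V_CC − I_C·R_C − I_E·R_E = 9.1 − 1.59×0.56 − 1.6×0.22 = 7.86 V.
V_CE = 7.86 V > 0.2 V confirms active-region operation.

I_C ≈ 1.6 mA, V_CE ≈ 7.9 V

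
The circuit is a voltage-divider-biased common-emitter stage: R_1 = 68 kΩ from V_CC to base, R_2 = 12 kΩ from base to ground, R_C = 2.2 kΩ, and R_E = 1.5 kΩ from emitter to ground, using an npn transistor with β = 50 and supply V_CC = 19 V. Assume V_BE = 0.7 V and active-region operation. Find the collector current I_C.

I_C ≈ 1.2 mA

Thevenize the base divider: V_Th = V_CC·R_2/(R_1+R_2) = 19×12/80 = 2.85 V, R_Th = R_1‖R_2 = 10.2 kΩ.
Base-emitter loop: V_Th = I_B·R_Th + V_BE + (β+1)I_B·R_E, so I_B = (2.85 − 0.7) / (10.2 + 51×1.5) = 0.0248 mA.
I_C = β·I_B = 50×0.0248 = 1.24 mA, and I_E = (β+1)I_B = 1.26 mA.
V_CE = V_CC − I_C·R_C − I_E·R_E = 19 − 1.24×2.2 − 1.26×1.5 = 14.4 V.
V_CE = 14.4 V > 0.2 V confirms active-region operation.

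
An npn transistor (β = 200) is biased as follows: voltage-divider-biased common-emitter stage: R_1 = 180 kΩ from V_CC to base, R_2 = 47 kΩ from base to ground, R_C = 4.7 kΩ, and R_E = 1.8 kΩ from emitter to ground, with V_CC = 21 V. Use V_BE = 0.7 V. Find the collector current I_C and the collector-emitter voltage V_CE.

Thevenize the base divider: V_Th = V_CC·R_2/(R_1+R_2) = 21×47/227 = 4.35 V, R_Th = R_1‖R_2 = 37.3 kΩ.
Base-emitter loop: V_Th = I_B·R_Th + V_BE + (β+1)I_B·R_E, so I_B = (4.35 − 0.7) / (37.3 + 201×1.8) = 0.00914 mA.
I_C = β·I_B = 200×0.00914 = 1.83 mA, and I_E = (β+1)I_B = 1.84 mA.
V_CE = V_CC − I_C·R_C − I_E·R_E = 21 − 1.83×4.7 − 1.84×1.8 = 9.1 V.
V_CE = 9.1 V > 0.2 V confirms active-region operation.

I_C ≈ 1.8 mA, V_CE ≈ 9.1 V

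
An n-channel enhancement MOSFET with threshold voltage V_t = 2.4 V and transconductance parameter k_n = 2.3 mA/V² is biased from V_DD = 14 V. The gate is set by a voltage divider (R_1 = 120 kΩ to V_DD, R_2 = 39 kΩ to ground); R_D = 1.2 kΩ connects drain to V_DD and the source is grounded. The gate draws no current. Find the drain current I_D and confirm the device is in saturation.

I_D ≈ 1.2 mA

V_G = V_DD·R_2/(R_1+R_2) = 14×39/159 = 3.43 V. With the source grounded, V_GS = V_G = 3.43 V.
Assume saturation: I_D = (k_n/2)(V_GS − V_t)² = (2.3/2)×(3.43 − 2.4)² = 1.15×1.03² = 1.23 mA.
V_DS = V_DD − I_D·R_D = 14 − 1.23×1.2 = 12.5 V.
Saturation requires V_DS ≥ V_GS − V_t = 1.03 V; 12.5 ≥ 1.03 ✓.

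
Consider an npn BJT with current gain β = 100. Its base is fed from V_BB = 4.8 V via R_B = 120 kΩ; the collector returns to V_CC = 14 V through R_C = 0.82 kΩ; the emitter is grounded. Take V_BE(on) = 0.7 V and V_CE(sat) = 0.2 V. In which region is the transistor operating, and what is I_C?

Assume active. Base-emitter loop: I_B = (V_BB − V_BE)/R_B = (4.8 − 0.7)/120 = 0.0342 mA.
I_C = β·I_B = 100×0.0342 = 3.42 mA.
V_CE = V_CC − I_C·R_C = 14 − 3.42×0.82 = 11.2 V > V_CE(sat), so the active-region assumption holds.

active; I_C ≈ 3.4 mA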